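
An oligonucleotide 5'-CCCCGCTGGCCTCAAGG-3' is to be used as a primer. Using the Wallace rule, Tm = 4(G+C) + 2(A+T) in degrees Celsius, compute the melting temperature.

Counting bases: C=8, G=5, A=2, T=2
AT pairs contribute 4, GC pairs contribute 13.
Tm = 4·13 + 2·4 = 52 + 8 = 60°C

60°C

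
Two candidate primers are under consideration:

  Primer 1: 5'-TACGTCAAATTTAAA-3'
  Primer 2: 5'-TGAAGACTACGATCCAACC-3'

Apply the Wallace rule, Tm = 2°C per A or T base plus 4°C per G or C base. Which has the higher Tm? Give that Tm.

Primer 1: A+T=12, G+C=3 → Tm = 2(12)+4(3) = 36°C
Primer 2: A+T=10, G+C=9 → Tm = 2(10)+4(9) = 56°C
36°C vs 56°C → primer 2 is higher.

Primer 2, 56°C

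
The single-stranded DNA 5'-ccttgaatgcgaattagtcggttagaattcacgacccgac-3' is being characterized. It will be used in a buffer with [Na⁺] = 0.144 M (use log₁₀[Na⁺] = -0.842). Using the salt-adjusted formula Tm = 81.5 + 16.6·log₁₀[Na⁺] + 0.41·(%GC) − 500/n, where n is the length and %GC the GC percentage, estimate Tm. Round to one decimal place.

Length n = 40. Scanning the sequence gives G=9, C=10, A=11, T=10.
G+C = 19, so %GC = 19/40 × 100 = 47.5%
Salt term: 16.6 × (-0.842) = -13.977
GC term: 0.41 × 47.5 = 19.475; length term: −500/40 = −12.5
Tm = 81.5 + (-13.977) + 19.475 − 12.5 = 74.498 → 74.5°C

74.5°C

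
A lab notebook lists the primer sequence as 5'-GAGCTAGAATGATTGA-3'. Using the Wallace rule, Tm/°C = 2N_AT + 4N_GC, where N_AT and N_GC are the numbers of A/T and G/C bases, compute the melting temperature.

44°C

Scanning the sequence gives T=4, A=6, C=1, G=5.
A+T = 10, G+C = 6
Tm = 2(10) + 4(6) = 20 + 24 = 44°C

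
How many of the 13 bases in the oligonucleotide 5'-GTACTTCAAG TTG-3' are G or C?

Base counts: G=3, A=3, C=2, T=5
Total G or C: 3 + 2 = 5

5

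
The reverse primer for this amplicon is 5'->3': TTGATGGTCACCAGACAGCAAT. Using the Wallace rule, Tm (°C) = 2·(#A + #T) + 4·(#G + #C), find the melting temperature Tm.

64°C

G=5, C=5, T=5, A=7
So N_AT = 12 and N_GC = 10.
Tm = 4·10 + 2·12 = 40 + 24 = 64°C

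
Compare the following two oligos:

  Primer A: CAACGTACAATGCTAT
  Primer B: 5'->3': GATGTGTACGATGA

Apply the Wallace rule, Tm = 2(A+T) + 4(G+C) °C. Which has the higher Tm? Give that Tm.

Primer A, 44°C

Primer A: A+T=10, G+C=6 → Tm = 2(10)+4(6) = 44°C
Primer B: A+T=8, G+C=6 → Tm = 2(8)+4(6) = 40°C
44°C vs 40°C → primer A is higher.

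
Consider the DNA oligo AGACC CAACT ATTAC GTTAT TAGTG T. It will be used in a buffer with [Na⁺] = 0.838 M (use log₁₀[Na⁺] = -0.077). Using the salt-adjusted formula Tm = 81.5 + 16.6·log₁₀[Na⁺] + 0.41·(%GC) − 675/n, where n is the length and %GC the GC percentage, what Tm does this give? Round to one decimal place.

Length n = 26. Counting bases: T=9, C=5, A=8, G=4
G+C = 9, so %GC = 9/26 × 100 = 34.615%
Salt term: 16.6 × (-0.077) = -1.278
GC term: 0.41 × 34.615 = 14.192; length term: −675/26 = −25.962
Tm = 81.5 + (-1.278) + 14.192 − 25.962 = 68.452 → 68.5°C

68.5°C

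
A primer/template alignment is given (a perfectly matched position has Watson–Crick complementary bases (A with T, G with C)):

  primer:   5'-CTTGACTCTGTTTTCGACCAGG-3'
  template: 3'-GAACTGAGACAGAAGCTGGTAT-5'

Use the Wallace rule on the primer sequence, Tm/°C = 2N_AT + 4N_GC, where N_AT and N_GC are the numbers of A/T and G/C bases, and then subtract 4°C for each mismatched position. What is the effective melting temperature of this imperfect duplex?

Primer base counts: A=3, T=8, G=5, C=6 → A+T=11, G+C=11
Perfect-match Tm = 2(11) + 4(11) = 22 + 44 = 66°C
Mismatches (positions where the bases are not complementary): 3 (at positions 12, 21, 22)
Effective Tm = 66 − 3×4 = 66 − 12 = 54°C

54°C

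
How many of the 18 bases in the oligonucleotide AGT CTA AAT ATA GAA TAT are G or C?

Base counts: T=6, A=9, G=2, C=1
Total G or C: 2 + 1 = 3

3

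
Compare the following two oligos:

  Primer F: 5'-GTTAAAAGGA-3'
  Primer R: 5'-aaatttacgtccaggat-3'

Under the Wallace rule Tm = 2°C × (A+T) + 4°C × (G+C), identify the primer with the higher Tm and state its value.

Primer R, 46°C

Primer F: A+T=7, G+C=3 → Tm = 2(7)+4(3) = 26°C
Primer R: A+T=11, G+C=6 → Tm = 2(11)+4(6) = 46°C
26°C vs 46°C → primer R is higher.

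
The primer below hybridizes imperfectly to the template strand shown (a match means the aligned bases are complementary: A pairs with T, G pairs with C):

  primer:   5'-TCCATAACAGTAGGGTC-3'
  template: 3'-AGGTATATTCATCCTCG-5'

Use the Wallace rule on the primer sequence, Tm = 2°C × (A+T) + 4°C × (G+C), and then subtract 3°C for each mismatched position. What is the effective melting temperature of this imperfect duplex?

38°C

Primer base counts: A=5, T=4, G=4, C=4 → A+T=9, G+C=8
Perfect-match Tm = 2(9) + 4(8) = 18 + 32 = 50°C
Mismatches (positions where the bases are not complementary): 4 (at positions 7, 8, 15, 16)
Effective Tm = 50 − 4×3 = 50 − 12 = 38°C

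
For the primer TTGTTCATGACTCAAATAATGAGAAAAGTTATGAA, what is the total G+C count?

9

Counting bases: T=11, C=3, G=6, A=15
G+C = 6 + 3 = 9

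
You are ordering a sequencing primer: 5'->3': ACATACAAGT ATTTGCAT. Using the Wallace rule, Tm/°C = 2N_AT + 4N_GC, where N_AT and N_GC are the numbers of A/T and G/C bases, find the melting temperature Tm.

46°C

Scanning the sequence gives G=2, C=3, A=7, T=6.
A+T = 13, G+C = 5
Tm = 2×13 + 4×5 = 46°C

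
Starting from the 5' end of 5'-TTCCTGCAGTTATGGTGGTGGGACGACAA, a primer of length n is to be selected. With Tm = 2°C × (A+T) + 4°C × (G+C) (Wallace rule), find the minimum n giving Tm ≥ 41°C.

n = 15

First 14 bases: TTCCTGCAGTTATG → Tm = 40°C (< 41°C)
First 15 bases: TTCCTGCAGTTATGG → Tm = 44°C (≥ 41°C)
Each additional base adds 2°C (A/T) or 4°C (G/C), so Tm is non-decreasing in n; n = 15 is the first length to reach 41°C.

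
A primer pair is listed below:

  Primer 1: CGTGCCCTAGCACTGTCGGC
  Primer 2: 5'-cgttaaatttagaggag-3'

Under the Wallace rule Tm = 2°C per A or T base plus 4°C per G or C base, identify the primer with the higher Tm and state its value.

Primer 1, 68°C

Primer 1: A+T=6, G+C=14 → Tm = 2(6)+4(14) = 68°C
Primer 2: A+T=11, G+C=6 → Tm = 2(11)+4(6) = 46°C
68°C vs 46°C → primer 1 is higher.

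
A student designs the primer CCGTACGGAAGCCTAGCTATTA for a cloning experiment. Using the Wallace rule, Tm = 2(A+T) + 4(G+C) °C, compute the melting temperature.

Counting bases: A=6, T=5, C=6, G=5
A+T = 11, G+C = 11
Tm = 2×11 + 4×11 = 66°C

66°C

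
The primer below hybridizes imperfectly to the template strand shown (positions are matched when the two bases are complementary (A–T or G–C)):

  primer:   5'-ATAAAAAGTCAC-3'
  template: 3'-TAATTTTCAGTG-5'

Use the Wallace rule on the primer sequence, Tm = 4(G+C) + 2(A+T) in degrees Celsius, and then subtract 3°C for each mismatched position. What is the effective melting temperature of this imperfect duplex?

27°C

Primer base counts: A=7, T=2, G=1, C=2 → A+T=9, G+C=3
Perfect-match Tm = 2(9) + 4(3) = 18 + 12 = 30°C
Mismatches (positions where the bases are not complementary): 1 (at position 3)
Effective Tm = 30 − 1×3 = 30 − 3 = 27°C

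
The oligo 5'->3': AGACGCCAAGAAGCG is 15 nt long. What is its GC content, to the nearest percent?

C=4, A=6, T=0, G=5
G+C = 5 + 4 = 9 out of 15 bases
%GC = 9/15 × 100 = 60% ≈ 60%

60%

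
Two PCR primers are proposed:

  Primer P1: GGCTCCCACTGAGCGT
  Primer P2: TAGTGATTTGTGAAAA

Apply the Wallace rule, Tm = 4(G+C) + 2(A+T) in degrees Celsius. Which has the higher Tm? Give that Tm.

Primer P1, 54°C

Primer P1: A+T=5, G+C=11 → Tm = 2(5)+4(11) = 54°C
Primer P2: A+T=12, G+C=4 → Tm = 2(12)+4(4) = 40°C
54°C vs 40°C → primer P1 is higher.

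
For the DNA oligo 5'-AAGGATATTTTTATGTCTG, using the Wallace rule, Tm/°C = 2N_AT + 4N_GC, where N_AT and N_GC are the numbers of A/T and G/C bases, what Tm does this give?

Scanning the sequence gives A=5, G=4, T=9, C=1.
So N_AT = 14 and N_GC = 5.
Tm = 4·5 + 2·14 = 20 + 28 = 48°C

48°C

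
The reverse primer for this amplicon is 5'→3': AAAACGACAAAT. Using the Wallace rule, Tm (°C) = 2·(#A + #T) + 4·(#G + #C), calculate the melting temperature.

30°C

Scanning the sequence gives G=1, A=8, C=2, T=1.
AT pairs contribute 9, GC pairs contribute 3.
Tm = 2(9) + 4(3) = 18 + 12 = 30°C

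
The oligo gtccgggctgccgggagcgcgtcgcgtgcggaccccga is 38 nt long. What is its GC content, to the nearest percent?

Counting bases: G=17, T=4, C=14, A=3
G+C = 17 + 14 = 31 out of 38 bases
%GC = 31/38 × 100 = 81.58% ≈ 82%

82%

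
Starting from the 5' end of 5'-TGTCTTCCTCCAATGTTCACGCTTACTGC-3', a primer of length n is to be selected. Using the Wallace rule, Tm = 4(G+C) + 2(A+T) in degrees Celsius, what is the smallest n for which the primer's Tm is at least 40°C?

n = 14

First 13 bases: TGTCTTCCTCCAA → Tm = 38°C (< 40°C)
First 14 bases: TGTCTTCCTCCAAT → Tm = 40°C (≥ 40°C)
Each additional base adds 2°C (A/T) or 4°C (G/C), so Tm is non-decreasing in n; n = 14 is the first length to reach 40°C.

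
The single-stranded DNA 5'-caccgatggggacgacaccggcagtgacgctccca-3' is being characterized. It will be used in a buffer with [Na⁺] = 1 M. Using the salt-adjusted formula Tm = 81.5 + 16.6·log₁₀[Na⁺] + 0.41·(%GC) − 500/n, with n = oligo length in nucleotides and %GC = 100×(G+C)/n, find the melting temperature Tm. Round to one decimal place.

Length n = 35. Scanning the sequence gives T=3, C=13, G=11, A=8.
G+C = 24, so %GC = 24/35 × 100 = 68.571%
Salt term: 16.6 × (0) = 0
GC term: 0.41 × 68.571 = 28.114; length term: −500/35 = −14.286
Tm = 81.5 + (0) + 28.114 − 14.286 = 95.328 → 95.3°C

95.3°C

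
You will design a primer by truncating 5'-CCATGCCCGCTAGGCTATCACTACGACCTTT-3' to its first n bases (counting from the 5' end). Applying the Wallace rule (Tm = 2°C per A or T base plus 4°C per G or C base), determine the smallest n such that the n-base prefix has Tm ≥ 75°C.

First 23 bases: CCATGCCCGCTAGGCTATCACTA → Tm = 72°C (< 75°C)
First 24 bases: CCATGCCCGCTAGGCTATCACTAC → Tm = 76°C (≥ 75°C)
Since every base adds ≥2°C, Tm only increases with n, so the threshold is first crossed at n = 24.

n = 24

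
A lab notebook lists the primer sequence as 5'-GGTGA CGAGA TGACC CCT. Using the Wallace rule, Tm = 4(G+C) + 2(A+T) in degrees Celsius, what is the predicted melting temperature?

A=4, G=6, T=3, C=5
A+T = 7, G+C = 11
Tm = 2×7 + 4×11 = 58°C

58°C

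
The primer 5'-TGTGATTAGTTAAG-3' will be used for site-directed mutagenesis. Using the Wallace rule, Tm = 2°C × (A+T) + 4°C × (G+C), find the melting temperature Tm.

Base counts: T=6, G=4, C=0, A=4
AT pairs contribute 10, GC pairs contribute 4.
Tm = 4·4 + 2·10 = 16 + 20 = 36°C

36°C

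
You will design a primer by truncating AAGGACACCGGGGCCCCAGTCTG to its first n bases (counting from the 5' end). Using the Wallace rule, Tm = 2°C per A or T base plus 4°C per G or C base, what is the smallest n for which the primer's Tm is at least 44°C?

First 12 bases: AAGGACACCGGG → Tm = 40°C (< 44°C)
First 13 bases: AAGGACACCGGGG → Tm = 44°C (≥ 44°C)
Each additional base adds 2°C (A/T) or 4°C (G/C), so Tm is non-decreasing in n; n = 13 is the first length to reach 44°C.

n = 13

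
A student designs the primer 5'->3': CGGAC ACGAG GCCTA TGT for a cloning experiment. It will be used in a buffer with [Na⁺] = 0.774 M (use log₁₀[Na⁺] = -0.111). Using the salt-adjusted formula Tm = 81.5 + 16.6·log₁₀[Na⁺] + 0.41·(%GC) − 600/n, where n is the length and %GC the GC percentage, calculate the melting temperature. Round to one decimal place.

Length n = 18. G=6, A=4, C=5, T=3
G+C = 11, so %GC = 11/18 × 100 = 61.111%
Salt term: 16.6 × (-0.111) = -1.843
GC term: 0.41 × 61.111 = 25.056; length term: −600/18 = −33.333
Tm = 81.5 + (-1.843) + 25.056 − 33.333 = 71.38 → 71.4°C

71.4°C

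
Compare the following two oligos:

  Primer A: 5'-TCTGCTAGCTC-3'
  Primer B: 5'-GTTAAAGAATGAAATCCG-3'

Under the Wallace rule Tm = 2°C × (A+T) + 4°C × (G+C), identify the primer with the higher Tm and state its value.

Primer B, 48°C

Primer A: A+T=5, G+C=6 → Tm = 2(5)+4(6) = 34°C
Primer B: A+T=12, G+C=6 → Tm = 2(12)+4(6) = 48°C
34°C vs 48°C → primer B is higher.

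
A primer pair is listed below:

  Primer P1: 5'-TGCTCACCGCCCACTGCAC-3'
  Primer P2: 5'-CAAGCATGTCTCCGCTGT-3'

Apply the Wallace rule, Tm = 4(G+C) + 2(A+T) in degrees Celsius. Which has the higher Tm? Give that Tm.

Primer P1: A+T=6, G+C=13 → Tm = 2(6)+4(13) = 64°C
Primer P2: A+T=8, G+C=10 → Tm = 2(8)+4(10) = 56°C
64°C vs 56°C → primer P1 is higher.

Primer P1, 64°C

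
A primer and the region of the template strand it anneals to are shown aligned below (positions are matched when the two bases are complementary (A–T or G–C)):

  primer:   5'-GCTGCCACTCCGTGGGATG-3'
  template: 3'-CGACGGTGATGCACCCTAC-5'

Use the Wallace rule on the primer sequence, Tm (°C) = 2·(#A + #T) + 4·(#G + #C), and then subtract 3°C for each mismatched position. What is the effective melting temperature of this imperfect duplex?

Primer base counts: A=2, T=4, G=7, C=6 → A+T=6, G+C=13
Perfect-match Tm = 2(6) + 4(13) = 12 + 52 = 64°C
Mismatches (positions where the bases are not complementary): 1 (at position 10)
Effective Tm = 64 − 1×3 = 64 − 3 = 61°C

61°C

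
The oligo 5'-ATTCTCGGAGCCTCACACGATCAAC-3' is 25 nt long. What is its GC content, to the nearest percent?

Base counts: G=4, C=9, T=5, A=7
G+C = 4 + 9 = 13 out of 25 bases
%GC = 13/25 × 100 = 52% ≈ 52%

52%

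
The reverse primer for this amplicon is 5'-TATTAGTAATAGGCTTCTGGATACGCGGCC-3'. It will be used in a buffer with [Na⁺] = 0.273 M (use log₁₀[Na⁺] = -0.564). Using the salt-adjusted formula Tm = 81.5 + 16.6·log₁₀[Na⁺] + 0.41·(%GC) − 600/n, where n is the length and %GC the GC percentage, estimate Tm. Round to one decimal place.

Length n = 30. Counting bases: C=6, A=7, T=9, G=8
G+C = 14, so %GC = 14/30 × 100 = 46.667%
Salt term: 16.6 × (-0.564) = -9.362
GC term: 0.41 × 46.667 = 19.133; length term: −600/30 = −20
Tm = 81.5 + (-9.362) + 19.133 − 20 = 71.271 → 71.3°C

71.3°C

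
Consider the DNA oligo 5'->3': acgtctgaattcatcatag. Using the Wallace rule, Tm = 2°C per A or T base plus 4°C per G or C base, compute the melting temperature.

Base counts: C=4, T=6, A=6, G=3
AT pairs contribute 12, GC pairs contribute 7.
Tm = 2×12 + 4×7 = 52°C

52°C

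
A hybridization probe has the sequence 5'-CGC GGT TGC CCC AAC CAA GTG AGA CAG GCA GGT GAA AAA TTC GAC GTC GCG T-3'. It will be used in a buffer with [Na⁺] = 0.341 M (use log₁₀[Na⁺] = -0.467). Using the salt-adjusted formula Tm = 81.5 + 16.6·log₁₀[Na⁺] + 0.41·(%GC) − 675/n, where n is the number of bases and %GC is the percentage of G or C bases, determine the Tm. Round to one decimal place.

Length n = 52. Base counts: T=8, A=14, G=16, C=14
G+C = 30, so %GC = 30/52 × 100 = 57.692%
Salt term: 16.6 × (-0.467) = -7.752
GC term: 0.41 × 57.692 = 23.654; length term: −675/52 = −12.981
Tm = 81.5 + (-7.752) + 23.654 − 12.981 = 84.421 → 84.4°C

84.4°C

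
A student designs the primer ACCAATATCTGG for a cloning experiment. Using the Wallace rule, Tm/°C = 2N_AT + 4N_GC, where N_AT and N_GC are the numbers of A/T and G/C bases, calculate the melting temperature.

34°C

G=2, A=4, T=3, C=3
So N_AT = 7 and N_GC = 5.
Tm = 4·5 + 2·7 = 20 + 14 = 34°C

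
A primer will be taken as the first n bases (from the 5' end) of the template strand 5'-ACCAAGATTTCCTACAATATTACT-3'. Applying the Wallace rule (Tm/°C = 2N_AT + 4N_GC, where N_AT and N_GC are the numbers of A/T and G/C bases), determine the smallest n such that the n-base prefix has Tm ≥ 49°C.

First 18 bases: ACCAAGATTTCCTACAAT → Tm = 48°C (< 49°C)
First 19 bases: ACCAAGATTTCCTACAATA → Tm = 50°C (≥ 49°C)
Each additional base adds 2°C (A/T) or 4°C (G/C), so Tm is non-decreasing in n; n = 19 is the first length to reach 49°C.

n = 19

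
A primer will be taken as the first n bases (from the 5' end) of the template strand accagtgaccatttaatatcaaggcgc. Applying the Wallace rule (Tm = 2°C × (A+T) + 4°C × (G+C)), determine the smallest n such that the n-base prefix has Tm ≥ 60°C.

First 22 bases: ACCAGTGACCATTTAATATCAA → Tm = 58°C (< 60°C)
First 23 bases: ACCAGTGACCATTTAATATCAAG → Tm = 62°C (≥ 60°C)
Since every base adds ≥2°C, Tm only increases with n, so the threshold is first crossed at n = 23.

n = 23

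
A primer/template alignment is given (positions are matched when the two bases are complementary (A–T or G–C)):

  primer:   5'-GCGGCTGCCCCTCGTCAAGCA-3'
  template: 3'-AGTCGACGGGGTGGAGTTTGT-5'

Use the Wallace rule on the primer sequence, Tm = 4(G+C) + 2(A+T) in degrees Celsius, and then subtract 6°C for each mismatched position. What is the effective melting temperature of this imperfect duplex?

42°C

Primer base counts: A=3, T=3, G=6, C=9 → A+T=6, G+C=15
Perfect-match Tm = 2(6) + 4(15) = 12 + 60 = 72°C
Mismatches (positions where the bases are not complementary): 5 (at positions 1, 3, 12, 14, 19)
Effective Tm = 72 − 5×6 = 72 − 30 = 42°C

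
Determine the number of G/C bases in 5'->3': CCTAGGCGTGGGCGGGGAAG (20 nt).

Scanning the sequence gives T=2, C=4, G=11, A=3.
G+C = 11 + 4 = 15

15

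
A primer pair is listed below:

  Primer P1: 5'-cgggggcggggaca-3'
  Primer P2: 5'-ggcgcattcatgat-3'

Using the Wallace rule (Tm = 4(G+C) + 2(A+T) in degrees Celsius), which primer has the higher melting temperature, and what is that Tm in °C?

Primer P1, 52°C

Primer P1: A+T=2, G+C=12 → Tm = 2(2)+4(12) = 52°C
Primer P2: A+T=7, G+C=7 → Tm = 2(7)+4(7) = 42°C
52°C vs 42°C → primer P1 is higher.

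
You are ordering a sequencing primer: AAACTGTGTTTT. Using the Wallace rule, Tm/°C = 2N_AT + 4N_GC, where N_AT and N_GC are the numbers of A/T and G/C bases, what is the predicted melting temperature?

Base counts: G=2, C=1, T=6, A=3
So N_AT = 9 and N_GC = 3.
Tm = 2(9) + 4(3) = 18 + 12 = 30°C

30°C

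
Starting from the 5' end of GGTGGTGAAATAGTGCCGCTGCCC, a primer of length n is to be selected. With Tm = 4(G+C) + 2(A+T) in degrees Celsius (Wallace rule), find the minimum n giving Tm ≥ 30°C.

First 9 bases: GGTGGTGAA → Tm = 28°C (< 30°C)
First 10 bases: GGTGGTGAAA → Tm = 30°C (≥ 30°C)
Since every base adds ≥2°C, Tm only increases with n, so the threshold is first crossed at n = 10.

n = 10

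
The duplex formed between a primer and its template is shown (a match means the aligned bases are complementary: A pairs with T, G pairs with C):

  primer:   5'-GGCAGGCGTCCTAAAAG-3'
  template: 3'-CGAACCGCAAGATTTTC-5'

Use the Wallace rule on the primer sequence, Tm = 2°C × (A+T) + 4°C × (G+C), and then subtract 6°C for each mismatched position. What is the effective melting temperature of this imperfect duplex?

30°C

Primer base counts: A=5, T=2, G=6, C=4 → A+T=7, G+C=10
Perfect-match Tm = 2(7) + 4(10) = 14 + 40 = 54°C
Mismatches (positions where the bases are not complementary): 4 (at positions 2, 3, 4, 10)
Effective Tm = 54 − 4×6 = 54 − 24 = 30°C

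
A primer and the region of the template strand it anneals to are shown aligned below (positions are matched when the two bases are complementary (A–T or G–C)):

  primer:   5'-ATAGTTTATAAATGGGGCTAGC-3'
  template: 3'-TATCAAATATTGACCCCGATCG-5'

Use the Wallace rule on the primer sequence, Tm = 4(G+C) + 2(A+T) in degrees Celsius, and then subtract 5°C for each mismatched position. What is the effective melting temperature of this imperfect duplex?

Primer base counts: A=7, T=7, G=6, C=2 → A+T=14, G+C=8
Perfect-match Tm = 2(14) + 4(8) = 28 + 32 = 60°C
Mismatches (positions where the bases are not complementary): 1 (at position 12)
Effective Tm = 60 − 1×5 = 60 − 5 = 55°C

55°C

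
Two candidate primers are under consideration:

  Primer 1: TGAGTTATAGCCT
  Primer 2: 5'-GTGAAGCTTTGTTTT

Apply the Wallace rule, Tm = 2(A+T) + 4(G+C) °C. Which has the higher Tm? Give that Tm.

Primer 1: A+T=8, G+C=5 → Tm = 2(8)+4(5) = 36°C
Primer 2: A+T=10, G+C=5 → Tm = 2(10)+4(5) = 40°C
36°C vs 40°C → primer 2 is higher.

Primer 2, 40°C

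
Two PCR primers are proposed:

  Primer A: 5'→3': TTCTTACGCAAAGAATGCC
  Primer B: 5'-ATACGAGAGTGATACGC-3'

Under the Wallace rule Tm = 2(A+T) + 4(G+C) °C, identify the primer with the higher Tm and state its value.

Primer A, 54°C

Primer A: A+T=11, G+C=8 → Tm = 2(11)+4(8) = 54°C
Primer B: A+T=9, G+C=8 → Tm = 2(9)+4(8) = 50°C
54°C vs 50°C → primer A is higher.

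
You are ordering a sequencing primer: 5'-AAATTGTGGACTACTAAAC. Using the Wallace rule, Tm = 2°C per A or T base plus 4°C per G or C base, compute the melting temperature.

Counting bases: T=5, A=8, C=3, G=3
So N_AT = 13 and N_GC = 6.
Tm = 2×13 + 4×6 = 50°C

50°C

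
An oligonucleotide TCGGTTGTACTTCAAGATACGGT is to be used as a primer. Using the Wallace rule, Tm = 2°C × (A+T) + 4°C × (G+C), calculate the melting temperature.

66°C

Base counts: T=8, G=6, A=5, C=4
AT pairs contribute 13, GC pairs contribute 10.
Tm = 2(13) + 4(10) = 26 + 40 = 66°C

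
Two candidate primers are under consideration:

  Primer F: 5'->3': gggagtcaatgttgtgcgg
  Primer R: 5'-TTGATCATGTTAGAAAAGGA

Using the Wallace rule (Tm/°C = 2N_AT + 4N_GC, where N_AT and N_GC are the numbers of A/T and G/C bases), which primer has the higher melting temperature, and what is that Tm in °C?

Primer F, 60°C

Primer F: A+T=8, G+C=11 → Tm = 2(8)+4(11) = 60°C
Primer R: A+T=14, G+C=6 → Tm = 2(14)+4(6) = 52°C
60°C vs 52°C → primer F is higher.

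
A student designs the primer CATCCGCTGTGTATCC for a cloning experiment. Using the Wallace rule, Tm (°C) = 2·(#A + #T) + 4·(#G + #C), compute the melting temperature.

Scanning the sequence gives G=3, A=2, C=6, T=5.
AT pairs contribute 7, GC pairs contribute 9.
Tm = 2×7 + 4×9 = 50°C

50°C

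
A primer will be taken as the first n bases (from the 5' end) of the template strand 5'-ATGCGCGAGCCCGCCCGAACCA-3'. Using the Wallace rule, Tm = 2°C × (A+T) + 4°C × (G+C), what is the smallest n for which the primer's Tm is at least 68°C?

n = 20

First 19 bases: ATGCGCGAGCCCGCCCGAA → Tm = 66°C (< 68°C)
First 20 bases: ATGCGCGAGCCCGCCCGAAC → Tm = 70°C (≥ 68°C)
Each additional base adds 2°C (A/T) or 4°C (G/C), so Tm is non-decreasing in n; n = 20 is the first length to reach 68°C.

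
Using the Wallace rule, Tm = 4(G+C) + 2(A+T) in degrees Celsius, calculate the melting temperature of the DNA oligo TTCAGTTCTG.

28°C

Scanning the sequence gives T=5, C=2, A=1, G=2.
AT pairs contribute 6, GC pairs contribute 4.
Tm = 2(6) + 4(4) = 12 + 16 = 28°C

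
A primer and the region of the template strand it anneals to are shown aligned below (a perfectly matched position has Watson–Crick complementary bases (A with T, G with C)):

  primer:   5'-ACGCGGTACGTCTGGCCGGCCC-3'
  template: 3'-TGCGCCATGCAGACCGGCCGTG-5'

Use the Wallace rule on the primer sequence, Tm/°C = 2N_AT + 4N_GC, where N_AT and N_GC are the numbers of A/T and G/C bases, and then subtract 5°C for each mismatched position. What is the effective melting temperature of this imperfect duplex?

73°C

Primer base counts: A=2, T=3, G=8, C=9 → A+T=5, G+C=17
Perfect-match Tm = 2(5) + 4(17) = 10 + 68 = 78°C
Mismatches (positions where the bases are not complementary): 1 (at position 21)
Effective Tm = 78 − 1×5 = 78 − 5 = 73°C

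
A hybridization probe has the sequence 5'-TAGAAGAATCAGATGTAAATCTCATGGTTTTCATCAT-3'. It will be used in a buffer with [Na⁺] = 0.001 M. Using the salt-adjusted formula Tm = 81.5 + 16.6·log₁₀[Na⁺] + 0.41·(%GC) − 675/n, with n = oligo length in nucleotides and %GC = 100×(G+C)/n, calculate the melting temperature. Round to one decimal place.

25.6°C

Length n = 37. Counting bases: C=5, A=13, T=13, G=6
G+C = 11, so %GC = 11/37 × 100 = 29.73%
Salt term: 16.6 × (-3) = -49.8
GC term: 0.41 × 29.73 = 12.189; length term: −675/37 = −18.243
Tm = 81.5 + (-49.8) + 12.189 − 18.243 = 25.646 → 25.6°C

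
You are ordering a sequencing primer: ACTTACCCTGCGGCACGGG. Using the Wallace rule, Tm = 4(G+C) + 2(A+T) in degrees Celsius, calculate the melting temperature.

64°C

Scanning the sequence gives T=3, C=7, G=6, A=3.
A+T = 6, G+C = 13
Tm = 2×6 + 4×13 = 64°C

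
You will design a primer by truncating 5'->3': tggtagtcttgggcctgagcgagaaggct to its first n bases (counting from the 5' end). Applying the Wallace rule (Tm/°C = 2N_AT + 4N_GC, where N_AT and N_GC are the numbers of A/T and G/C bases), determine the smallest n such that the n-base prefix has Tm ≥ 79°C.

n = 26

First 25 bases: TGGTAGTCTTGGGCCTGAGCGAGAA → Tm = 78°C (< 79°C)
First 26 bases: TGGTAGTCTTGGGCCTGAGCGAGAAG → Tm = 82°C (≥ 79°C)
Since every base adds ≥2°C, Tm only increases with n, so the threshold is first crossed at n = 26.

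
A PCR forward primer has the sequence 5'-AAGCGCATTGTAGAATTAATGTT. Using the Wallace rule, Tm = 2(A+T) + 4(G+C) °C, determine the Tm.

T=8, C=2, G=5, A=8
A+T = 16, G+C = 7
Tm = 4·7 + 2·16 = 28 + 32 = 60°C

60°C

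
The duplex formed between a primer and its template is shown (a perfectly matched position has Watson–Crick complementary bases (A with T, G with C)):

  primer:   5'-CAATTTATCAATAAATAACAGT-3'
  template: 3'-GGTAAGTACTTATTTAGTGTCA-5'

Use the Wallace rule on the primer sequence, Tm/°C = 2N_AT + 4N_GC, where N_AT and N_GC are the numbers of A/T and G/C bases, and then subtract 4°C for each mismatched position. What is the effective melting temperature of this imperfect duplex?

Primer base counts: A=11, T=7, G=1, C=3 → A+T=18, G+C=4
Perfect-match Tm = 2(18) + 4(4) = 36 + 16 = 52°C
Mismatches (positions where the bases are not complementary): 4 (at positions 2, 6, 9, 17)
Effective Tm = 52 − 4×4 = 52 − 16 = 36°C

36°C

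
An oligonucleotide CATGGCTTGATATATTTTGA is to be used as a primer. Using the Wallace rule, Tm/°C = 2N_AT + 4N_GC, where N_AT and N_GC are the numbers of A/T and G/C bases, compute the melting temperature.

52°C

Counting bases: A=5, T=9, G=4, C=2
AT pairs contribute 14, GC pairs contribute 6.
Tm = 4·6 + 2·14 = 24 + 28 = 52°C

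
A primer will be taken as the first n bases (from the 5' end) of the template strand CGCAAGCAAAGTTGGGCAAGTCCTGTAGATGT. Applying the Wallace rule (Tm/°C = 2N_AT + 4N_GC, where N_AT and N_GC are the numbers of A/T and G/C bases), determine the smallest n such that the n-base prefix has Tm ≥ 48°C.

n = 16

First 15 bases: CGCAAGCAAAGTTGG → Tm = 46°C (< 48°C)
First 16 bases: CGCAAGCAAAGTTGGG → Tm = 50°C (≥ 48°C)
Since every base adds ≥2°C, Tm only increases with n, so the threshold is first crossed at n = 16.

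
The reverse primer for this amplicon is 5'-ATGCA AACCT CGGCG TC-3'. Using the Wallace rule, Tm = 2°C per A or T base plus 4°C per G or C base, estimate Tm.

54°C

Base counts: C=6, G=4, T=3, A=4
AT pairs contribute 7, GC pairs contribute 10.
Tm = 4·10 + 2·7 = 40 + 14 = 54°C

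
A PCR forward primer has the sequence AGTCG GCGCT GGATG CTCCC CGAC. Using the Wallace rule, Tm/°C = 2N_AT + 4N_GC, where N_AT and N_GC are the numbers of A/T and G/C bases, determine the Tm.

82°C

Counting bases: G=8, T=4, C=9, A=3
AT pairs contribute 7, GC pairs contribute 17.
Tm = 4·17 + 2·7 = 68 + 14 = 82°C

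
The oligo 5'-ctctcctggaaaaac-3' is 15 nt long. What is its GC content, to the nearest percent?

47%

Counting bases: G=2, C=5, T=3, A=5
G+C = 2 + 5 = 7 out of 15 bases
%GC = 7/15 × 100 = 46.67% ≈ 47%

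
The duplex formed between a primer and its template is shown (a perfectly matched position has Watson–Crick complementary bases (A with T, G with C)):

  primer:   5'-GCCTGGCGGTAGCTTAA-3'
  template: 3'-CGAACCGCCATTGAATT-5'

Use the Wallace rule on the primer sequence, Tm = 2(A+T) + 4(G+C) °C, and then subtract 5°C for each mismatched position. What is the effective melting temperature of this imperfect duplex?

Primer base counts: A=3, T=4, G=6, C=4 → A+T=7, G+C=10
Perfect-match Tm = 2(7) + 4(10) = 14 + 40 = 54°C
Mismatches (positions where the bases are not complementary): 2 (at positions 3, 12)
Effective Tm = 54 − 2×5 = 54 − 10 = 44°C

44°C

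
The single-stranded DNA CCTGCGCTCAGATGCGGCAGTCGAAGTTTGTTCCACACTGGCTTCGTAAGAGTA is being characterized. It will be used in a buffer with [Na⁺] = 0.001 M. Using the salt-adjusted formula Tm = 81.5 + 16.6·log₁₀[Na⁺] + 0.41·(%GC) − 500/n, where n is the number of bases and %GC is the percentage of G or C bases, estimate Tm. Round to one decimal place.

Length n = 54. Scanning the sequence gives C=14, G=15, T=14, A=11.
G+C = 29, so %GC = 29/54 × 100 = 53.704%
Salt term: 16.6 × (-3) = -49.8
GC term: 0.41 × 53.704 = 22.019; length term: −500/54 = −9.259
Tm = 81.5 + (-49.8) + 22.019 − 9.259 = 44.46 → 44.5°C

44.5°C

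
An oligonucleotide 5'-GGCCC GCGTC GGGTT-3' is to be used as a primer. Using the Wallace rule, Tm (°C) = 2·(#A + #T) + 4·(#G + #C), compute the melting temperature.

54°C

C=5, T=3, G=7, A=0
AT pairs contribute 3, GC pairs contribute 12.
Tm = 4·12 + 2·3 = 48 + 6 = 54°C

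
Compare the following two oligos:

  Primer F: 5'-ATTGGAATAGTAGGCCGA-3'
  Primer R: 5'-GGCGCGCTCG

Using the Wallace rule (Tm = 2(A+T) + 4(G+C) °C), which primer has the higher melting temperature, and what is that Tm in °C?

Primer F, 52°C

Primer F: A+T=10, G+C=8 → Tm = 2(10)+4(8) = 52°C
Primer R: A+T=1, G+C=9 → Tm = 2(1)+4(9) = 38°C
52°C vs 38°C → primer F is higher.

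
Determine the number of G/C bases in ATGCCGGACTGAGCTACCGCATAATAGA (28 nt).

Base counts: G=7, A=9, C=7, T=5
Total G or C: 7 + 7 = 14

14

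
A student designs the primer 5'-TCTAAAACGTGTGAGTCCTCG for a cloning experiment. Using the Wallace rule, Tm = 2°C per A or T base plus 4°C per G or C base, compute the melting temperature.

Base counts: A=5, G=5, T=6, C=5
So N_AT = 11 and N_GC = 10.
Tm = 2×11 + 4×10 = 62°C

62°C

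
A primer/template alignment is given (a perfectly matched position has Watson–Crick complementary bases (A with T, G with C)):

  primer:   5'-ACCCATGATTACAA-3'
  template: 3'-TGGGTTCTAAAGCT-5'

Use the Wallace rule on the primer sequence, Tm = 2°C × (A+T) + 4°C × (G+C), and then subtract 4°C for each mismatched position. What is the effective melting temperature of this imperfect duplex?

Primer base counts: A=6, T=3, G=1, C=4 → A+T=9, G+C=5
Perfect-match Tm = 2(9) + 4(5) = 18 + 20 = 38°C
Mismatches (positions where the bases are not complementary): 3 (at positions 6, 11, 13)
Effective Tm = 38 − 3×4 = 38 − 12 = 26°C

26°C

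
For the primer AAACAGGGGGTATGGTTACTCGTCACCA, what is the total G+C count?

Scanning the sequence gives C=6, T=6, A=8, G=8.
Total G or C: 8 + 6 = 14

14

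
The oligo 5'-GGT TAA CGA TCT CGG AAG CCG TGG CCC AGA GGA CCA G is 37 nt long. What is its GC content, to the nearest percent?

Counting bases: C=10, G=13, A=9, T=5
G+C = 13 + 10 = 23 out of 37 bases
%GC = 23/37 × 100 = 62.16% ≈ 62%

62%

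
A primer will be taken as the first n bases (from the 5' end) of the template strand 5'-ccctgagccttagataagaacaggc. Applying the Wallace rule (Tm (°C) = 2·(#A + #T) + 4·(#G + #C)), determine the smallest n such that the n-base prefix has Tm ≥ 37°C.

First 11 bases: CCCTGAGCCTT → Tm = 36°C (< 37°C)
First 12 bases: CCCTGAGCCTTA → Tm = 38°C (≥ 37°C)
Since every base adds ≥2°C, Tm only increases with n, so the threshold is first crossed at n = 12.

n = 12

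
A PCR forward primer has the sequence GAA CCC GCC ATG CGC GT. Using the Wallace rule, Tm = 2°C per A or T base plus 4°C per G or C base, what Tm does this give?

58°C

Counting bases: G=5, C=7, T=2, A=3
AT pairs contribute 5, GC pairs contribute 12.
Tm = 4·12 + 2·5 = 48 + 10 = 58°C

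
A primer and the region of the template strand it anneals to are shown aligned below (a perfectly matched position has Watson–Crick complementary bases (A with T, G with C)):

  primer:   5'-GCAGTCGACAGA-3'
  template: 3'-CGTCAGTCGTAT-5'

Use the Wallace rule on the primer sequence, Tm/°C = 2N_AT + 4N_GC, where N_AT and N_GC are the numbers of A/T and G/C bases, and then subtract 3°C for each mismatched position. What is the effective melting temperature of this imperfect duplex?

29°C

Primer base counts: A=4, T=1, G=4, C=3 → A+T=5, G+C=7
Perfect-match Tm = 2(5) + 4(7) = 10 + 28 = 38°C
Mismatches (positions where the bases are not complementary): 3 (at positions 7, 8, 11)
Effective Tm = 38 − 3×3 = 38 − 9 = 29°C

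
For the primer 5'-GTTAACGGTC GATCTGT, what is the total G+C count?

8

Counting bases: T=6, A=3, G=5, C=3
G+C = 5 + 3 = 8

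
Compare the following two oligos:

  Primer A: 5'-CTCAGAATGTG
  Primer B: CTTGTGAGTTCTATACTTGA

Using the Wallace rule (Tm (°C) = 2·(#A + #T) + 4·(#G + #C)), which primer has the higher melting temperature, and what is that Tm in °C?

Primer A: A+T=6, G+C=5 → Tm = 2(6)+4(5) = 32°C
Primer B: A+T=13, G+C=7 → Tm = 2(13)+4(7) = 54°C
32°C vs 54°C → primer B is higher.

Primer B, 54°C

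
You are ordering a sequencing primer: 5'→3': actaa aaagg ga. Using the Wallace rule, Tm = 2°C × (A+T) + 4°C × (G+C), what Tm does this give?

Counting bases: T=1, G=3, A=7, C=1
A+T = 8, G+C = 4
Tm = 2(8) + 4(4) = 16 + 16 = 32°C

32°C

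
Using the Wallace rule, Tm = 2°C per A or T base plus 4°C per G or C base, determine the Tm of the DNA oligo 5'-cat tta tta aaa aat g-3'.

36°C

C=1, G=1, T=6, A=8
So N_AT = 14 and N_GC = 2.
Tm = 2(14) + 4(2) = 28 + 8 = 36°C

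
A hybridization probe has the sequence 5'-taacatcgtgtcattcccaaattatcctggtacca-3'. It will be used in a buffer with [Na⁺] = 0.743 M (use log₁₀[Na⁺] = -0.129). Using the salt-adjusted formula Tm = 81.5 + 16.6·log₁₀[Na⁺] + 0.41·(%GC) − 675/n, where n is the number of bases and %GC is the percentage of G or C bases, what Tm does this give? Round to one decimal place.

76.5°C

Length n = 35. Base counts: G=4, T=11, A=10, C=10
G+C = 14, so %GC = 14/35 × 100 = 40%
Salt term: 16.6 × (-0.129) = -2.141
GC term: 0.41 × 40 = 16.4; length term: −675/35 = −19.286
Tm = 81.5 + (-2.141) + 16.4 − 19.286 = 76.473 → 76.5°C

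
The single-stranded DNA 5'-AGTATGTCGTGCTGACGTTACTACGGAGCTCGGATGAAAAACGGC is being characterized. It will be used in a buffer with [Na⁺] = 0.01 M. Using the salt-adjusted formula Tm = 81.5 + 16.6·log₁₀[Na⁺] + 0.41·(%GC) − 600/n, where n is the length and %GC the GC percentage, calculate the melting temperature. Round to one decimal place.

55.9°C

Length n = 45. Counting bases: T=10, G=14, A=12, C=9
G+C = 23, so %GC = 23/45 × 100 = 51.111%
Salt term: 16.6 × (-2) = -33.2
GC term: 0.41 × 51.111 = 20.956; length term: −600/45 = −13.333
Tm = 81.5 + (-33.2) + 20.956 − 13.333 = 55.923 → 55.9°C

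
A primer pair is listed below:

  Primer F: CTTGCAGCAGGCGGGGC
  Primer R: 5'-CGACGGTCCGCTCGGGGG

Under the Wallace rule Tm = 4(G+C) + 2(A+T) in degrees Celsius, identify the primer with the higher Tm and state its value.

Primer F: A+T=4, G+C=13 → Tm = 2(4)+4(13) = 60°C
Primer R: A+T=3, G+C=15 → Tm = 2(3)+4(15) = 66°C
60°C vs 66°C → primer R is higher.

Primer R, 66°C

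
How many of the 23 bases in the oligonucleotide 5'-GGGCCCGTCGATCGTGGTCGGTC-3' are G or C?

17

Base counts: T=5, C=7, G=10, A=1
Total G or C: 10 + 7 = 17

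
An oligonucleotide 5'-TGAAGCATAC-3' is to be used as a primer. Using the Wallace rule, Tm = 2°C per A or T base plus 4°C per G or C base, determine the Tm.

T=2, G=2, C=2, A=4
AT pairs contribute 6, GC pairs contribute 4.
Tm = 2×6 + 4×4 = 28°C

28°C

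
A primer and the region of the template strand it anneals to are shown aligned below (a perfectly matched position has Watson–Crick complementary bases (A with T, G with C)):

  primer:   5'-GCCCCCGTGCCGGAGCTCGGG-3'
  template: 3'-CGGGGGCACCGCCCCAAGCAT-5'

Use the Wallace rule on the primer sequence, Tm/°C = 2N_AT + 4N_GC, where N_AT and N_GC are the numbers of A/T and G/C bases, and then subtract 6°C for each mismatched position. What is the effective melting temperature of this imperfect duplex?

48°C

Primer base counts: A=1, T=2, G=9, C=9 → A+T=3, G+C=18
Perfect-match Tm = 2(3) + 4(18) = 6 + 72 = 78°C
Mismatches (positions where the bases are not complementary): 5 (at positions 10, 14, 16, 20, 21)
Effective Tm = 78 − 5×6 = 78 − 30 = 48°C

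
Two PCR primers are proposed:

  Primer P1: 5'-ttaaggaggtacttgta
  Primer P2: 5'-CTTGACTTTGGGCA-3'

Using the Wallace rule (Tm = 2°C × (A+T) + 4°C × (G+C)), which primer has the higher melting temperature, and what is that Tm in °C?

Primer P1, 46°C

Primer P1: A+T=11, G+C=6 → Tm = 2(11)+4(6) = 46°C
Primer P2: A+T=7, G+C=7 → Tm = 2(7)+4(7) = 42°C
46°C vs 42°C → primer P1 is higher.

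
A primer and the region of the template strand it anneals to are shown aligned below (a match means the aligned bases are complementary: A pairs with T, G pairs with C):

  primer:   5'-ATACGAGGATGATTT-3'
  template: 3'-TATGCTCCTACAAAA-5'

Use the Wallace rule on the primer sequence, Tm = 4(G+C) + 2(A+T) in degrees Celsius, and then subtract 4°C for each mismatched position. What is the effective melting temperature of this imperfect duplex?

Primer base counts: A=5, T=5, G=4, C=1 → A+T=10, G+C=5
Perfect-match Tm = 2(10) + 4(5) = 20 + 20 = 40°C
Mismatches (positions where the bases are not complementary): 1 (at position 12)
Effective Tm = 40 − 1×4 = 40 − 4 = 36°C

36°C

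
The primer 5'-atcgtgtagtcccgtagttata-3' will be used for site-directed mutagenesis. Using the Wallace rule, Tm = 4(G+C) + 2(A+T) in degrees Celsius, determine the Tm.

Base counts: T=8, C=4, A=5, G=5
So N_AT = 13 and N_GC = 9.
Tm = 2×13 + 4×9 = 62°C

62°C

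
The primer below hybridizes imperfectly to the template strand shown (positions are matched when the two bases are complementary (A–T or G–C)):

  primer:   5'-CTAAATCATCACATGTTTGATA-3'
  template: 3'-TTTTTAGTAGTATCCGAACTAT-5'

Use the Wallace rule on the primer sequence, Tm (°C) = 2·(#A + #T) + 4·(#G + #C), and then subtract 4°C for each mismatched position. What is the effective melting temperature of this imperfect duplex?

36°C

Primer base counts: A=8, T=8, G=2, C=4 → A+T=16, G+C=6
Perfect-match Tm = 2(16) + 4(6) = 32 + 24 = 56°C
Mismatches (positions where the bases are not complementary): 5 (at positions 1, 2, 12, 14, 16)
Effective Tm = 56 − 5×4 = 56 − 20 = 36°C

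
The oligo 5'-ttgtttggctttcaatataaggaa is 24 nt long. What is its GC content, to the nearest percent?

T=10, G=5, A=7, C=2
G+C = 5 + 2 = 7 out of 24 bases
%GC = 7/24 × 100 = 29.17% ≈ 29%

29%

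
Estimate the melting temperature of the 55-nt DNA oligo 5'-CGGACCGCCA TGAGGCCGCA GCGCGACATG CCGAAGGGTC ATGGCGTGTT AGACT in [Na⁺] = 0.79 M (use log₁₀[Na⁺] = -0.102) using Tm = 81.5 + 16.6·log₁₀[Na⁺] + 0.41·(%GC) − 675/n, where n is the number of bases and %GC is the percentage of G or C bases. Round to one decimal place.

Length n = 55. A=11, T=8, C=16, G=20
G+C = 36, so %GC = 36/55 × 100 = 65.455%
Salt term: 16.6 × (-0.102) = -1.693
GC term: 0.41 × 65.455 = 26.837; length term: −675/55 = −12.273
Tm = 81.5 + (-1.693) + 26.837 − 12.273 = 94.371 → 94.4°C

94.4°C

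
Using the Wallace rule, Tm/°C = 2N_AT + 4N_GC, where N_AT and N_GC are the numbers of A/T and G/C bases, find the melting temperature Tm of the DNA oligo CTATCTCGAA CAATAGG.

Counting bases: G=3, A=6, C=4, T=4
A+T = 10, G+C = 7
Tm = 4·7 + 2·10 = 28 + 20 = 48°C

48°C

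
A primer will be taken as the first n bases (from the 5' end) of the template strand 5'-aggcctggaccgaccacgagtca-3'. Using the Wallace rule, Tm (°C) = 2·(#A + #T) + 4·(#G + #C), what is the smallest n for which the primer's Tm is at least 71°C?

First 21 bases: AGGCCTGGACCGACCACGAGT → Tm = 70°C (< 71°C)
First 22 bases: AGGCCTGGACCGACCACGAGTC → Tm = 74°C (≥ 71°C)
Since every base adds ≥2°C, Tm only increases with n, so the threshold is first crossed at n = 22.

n = 22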